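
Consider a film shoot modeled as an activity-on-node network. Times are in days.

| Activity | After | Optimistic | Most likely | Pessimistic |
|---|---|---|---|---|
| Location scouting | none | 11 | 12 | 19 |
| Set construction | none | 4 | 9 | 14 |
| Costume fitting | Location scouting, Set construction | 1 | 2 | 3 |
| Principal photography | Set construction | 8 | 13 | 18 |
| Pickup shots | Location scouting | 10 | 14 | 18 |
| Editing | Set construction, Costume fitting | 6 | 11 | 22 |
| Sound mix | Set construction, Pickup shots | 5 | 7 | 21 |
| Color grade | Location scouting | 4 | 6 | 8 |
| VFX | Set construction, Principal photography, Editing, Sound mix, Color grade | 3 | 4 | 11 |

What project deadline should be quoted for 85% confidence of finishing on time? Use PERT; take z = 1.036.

44.7 days

te_Location scouting = (11 + 4·12 + 19)/6 = 78/6 = 13; σ²_Location scouting = ((19−11)/6)² = 1.778
te_Set construction = (4 + 4·9 + 14)/6 = 54/6 = 9; σ²_Set construction = ((14−4)/6)² = 2.778
te_Costume fitting = (1 + 4·2 + 3)/6 = 12/6 = 2; σ²_Costume fitting = ((3−1)/6)² = 0.111
te_Principal photography = (8 + 4·13 + 18)/6 = 78/6 = 13; σ²_Principal photography = ((18−8)/6)² = 2.778
te_Pickup shots = (10 + 4·14 + 18)/6 = 84/6 = 14; σ²_Pickup shots = ((18−10)/6)² = 1.778
te_Editing = (6 + 4·11 + 22)/6 = 72/6 = 12; σ²_Editing = ((22−6)/6)² = 7.111
te_Sound mix = (5 + 4·7 + 21)/6 = 54/6 = 9; σ²_Sound mix = ((21−5)/6)² = 7.111
te_Color grade = (4 + 4·6 + 8)/6 = 36/6 = 6; σ²_Color grade = ((8−4)/6)² = 0.444
te_VFX = (3 + 4·4 + 11)/6 = 30/6 = 5; σ²_VFX = ((11−3)/6)² = 1.778

Forward pass:
ES_Location scouting = 0; EF_Location scouting = 13
ES_Set construction = 0; EF_Set construction = 9
ES_Costume fitting = max(EF_Location scouting=13, EF_Set construction=9) = 13; EF_Costume fitting = 13+2 = 15
ES_Principal photography = 9; EF_Principal photography = 9+13 = 22
ES_Pickup shots = 13; EF_Pickup shots = 13+14 = 27
ES_Editing = max(EF_Set construction=9, EF_Costume fitting=15) = 15; EF_Editing = 15+12 = 27
ES_Sound mix = max(EF_Set construction=9, EF_Pickup shots=27) = 27; EF_Sound mix = 27+9 = 36
ES_Color grade = 13; EF_Color grade = 13+6 = 19
ES_VFX = max(EF_Set construction=9, EF_Principal photography=22, EF_Editing=27, EF_Sound mix=36, EF_Color grade=19) = 36; EF_VFX = 36+5 = 41
Expected project duration μ = 41 days. Critical path: Location scouting → Pickup shots → Sound mix → VFX.

Variance along critical path = 1.778 + 1.778 + 7.111 + 1.778 = 12.444; σ = 3.528 days.
D = μ + z·σ = 41 + 1.036·3.528 = 44.7 days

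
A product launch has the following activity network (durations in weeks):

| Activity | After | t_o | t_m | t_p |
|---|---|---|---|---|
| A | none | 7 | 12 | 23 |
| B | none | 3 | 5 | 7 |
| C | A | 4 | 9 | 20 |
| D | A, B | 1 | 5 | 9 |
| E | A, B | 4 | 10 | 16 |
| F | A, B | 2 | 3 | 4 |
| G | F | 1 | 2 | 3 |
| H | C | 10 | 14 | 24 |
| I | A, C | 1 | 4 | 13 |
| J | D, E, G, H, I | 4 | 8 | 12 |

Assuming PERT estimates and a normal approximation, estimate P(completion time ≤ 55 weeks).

te_A = (7 + 4·12 + 23)/6 = 78/6 = 13; σ²_A = ((23−7)/6)² = 7.111
te_B = (3 + 4·5 + 7)/6 = 30/6 = 5; σ²_B = ((7−3)/6)² = 0.444
te_C = (4 + 4·9 + 20)/6 = 60/6 = 10; σ²_C = ((20−4)/6)² = 7.111
te_D = (1 + 4·5 + 9)/6 = 30/6 = 5; σ²_D = ((9−1)/6)² = 1.778
te_E = (4 + 4·10 + 16)/6 = 60/6 = 10; σ²_E = ((16−4)/6)² = 4.000
te_F = (2 + 4·3 + 4)/6 = 18/6 = 3; σ²_F = ((4−2)/6)² = 0.111
te_G = (1 + 4·2 + 3)/6 = 12/6 = 2; σ²_G = ((3−1)/6)² = 0.111
te_H = (10 + 4·14 + 24)/6 = 90/6 = 15; σ²_H = ((24−10)/6)² = 5.444
te_I = (1 + 4·4 + 13)/6 = 30/6 = 5; σ²_I = ((13−1)/6)² = 4.000
te_J = (4 + 4·8 + 12)/6 = 48/6 = 8; σ²_J = ((12−4)/6)² = 1.778

Forward pass:
ES_A = 0; EF_A = 13
ES_B = 0; EF_B = 5
ES_C = 13; EF_C = 13+10 = 23
ES_D = max(EF_A=13, EF_B=5) = 13; EF_D = 13+5 = 18
ES_E = max(EF_A=13, EF_B=5) = 13; EF_E = 13+10 = 23
ES_F = max(EF_A=13, EF_B=5) = 13; EF_F = 13+3 = 16
ES_G = 16; EF_G = 16+2 = 18
ES_H = 23; EF_H = 23+15 = 38
ES_I = max(EF_A=13, EF_C=23) = 23; EF_I = 23+5 = 28
ES_J = max(EF_D=18, EF_E=23, EF_G=18, EF_H=38, EF_I=28) = 38; EF_J = 38+8 = 46
Expected project duration μ = 46 weeks. Critical path: A → C → H → J.

Variance along critical path = 7.111 + 7.111 + 5.444 + 1.778 = 21.444; σ = √21.444 = 4.631 weeks.
Z = (55 − 46) / 4.631 = 1.944
P(T ≤ 55) = Φ(1.944) ≈ 0.974

0.974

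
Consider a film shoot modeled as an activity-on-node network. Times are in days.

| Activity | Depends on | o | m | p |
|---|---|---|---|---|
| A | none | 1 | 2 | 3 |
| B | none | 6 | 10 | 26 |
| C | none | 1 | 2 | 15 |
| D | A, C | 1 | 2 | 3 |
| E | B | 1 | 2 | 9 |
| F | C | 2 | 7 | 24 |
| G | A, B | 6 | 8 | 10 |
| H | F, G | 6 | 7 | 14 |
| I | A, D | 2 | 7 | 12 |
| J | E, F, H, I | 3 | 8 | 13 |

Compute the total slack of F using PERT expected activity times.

7 days

te_A = (1 + 4·2 + 3)/6 = 12/6 = 2
te_B = (6 + 4·10 + 26)/6 = 72/6 = 12
te_C = (1 + 4·2 + 15)/6 = 24/6 = 4
te_D = (1 + 4·2 + 3)/6 = 12/6 = 2
te_E = (1 + 4·2 + 9)/6 = 18/6 = 3
te_F = (2 + 4·7 + 24)/6 = 54/6 = 9
te_G = (6 + 4·8 + 10)/6 = 48/6 = 8
te_H = (6 + 4·7 + 14)/6 = 48/6 = 8
te_I = (2 + 4·7 + 12)/6 = 42/6 = 7
te_J = (3 + 4·8 + 13)/6 = 48/6 = 8

Forward pass:
ES_A = 0; EF_A = 2
ES_B = 0; EF_B = 12
ES_C = 0; EF_C = 4
ES_D = max(EF_A=2, EF_C=4) = 4; EF_D = 4+2 = 6
ES_E = 12; EF_E = 12+3 = 15
ES_F = 4; EF_F = 4+9 = 13
ES_G = max(EF_A=2, EF_B=12) = 12; EF_G = 12+8 = 20
ES_H = max(EF_F=13, EF_G=20) = 20; EF_H = 20+8 = 28
ES_I = max(EF_A=2, EF_D=6) = 6; EF_I = 6+7 = 13
ES_J = max(EF_E=15, EF_F=13, EF_H=28, EF_I=13) = 28; EF_J = 28+8 = 36
Expected project duration μ = 36 days. Critical path: B → G → H → J.

Backward pass:
LF_J = 36; LS_J = 36−8 = 28
LF_I = LS_J = 28; LS_I = 28−7 = 21
LF_H = LS_J = 28; LS_H = 28−8 = 20
LF_G = LS_H = 20; LS_G = 20−8 = 12
LF_F = min(LS_H=20, LS_J=28) = 20; LS_F = 20−9 = 11
LF_E = LS_J = 28; LS_E = 28−3 = 25
LF_D = LS_I = 21; LS_D = 21−2 = 19
LF_C = min(LS_D=19, LS_F=11) = 11; LS_C = 11−4 = 7
LF_B = min(LS_E=25, LS_G=12) = 12; LS_B = 12−12 = 0
LF_A = min(LS_D=19, LS_G=12, LS_I=21) = 12; LS_A = 12−2 = 10
Slack_F = LS_F − ES_F = 11 − 4 = 7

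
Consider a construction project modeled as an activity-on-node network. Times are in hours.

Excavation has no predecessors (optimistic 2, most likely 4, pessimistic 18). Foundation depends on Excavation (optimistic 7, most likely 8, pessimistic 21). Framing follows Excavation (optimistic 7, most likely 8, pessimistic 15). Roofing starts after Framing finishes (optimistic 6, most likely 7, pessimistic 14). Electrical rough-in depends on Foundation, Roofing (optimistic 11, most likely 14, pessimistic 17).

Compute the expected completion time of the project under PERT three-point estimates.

te_Excavation = (2 + 4·4 + 18)/6 = 36/6 = 6
te_Foundation = (7 + 4·8 + 21)/6 = 60/6 = 10
te_Framing = (7 + 4·8 + 15)/6 = 54/6 = 9
te_Roofing = (6 + 4·7 + 14)/6 = 48/6 = 8
te_Electrical rough-in = (11 + 4·14 + 17)/6 = 84/6 = 14

Forward pass:
ES_Excavation = 0; EF_Excavation = 6
ES_Foundation = 6; EF_Foundation = 6+10 = 16
ES_Framing = 6; EF_Framing = 6+9 = 15
ES_Roofing = 15; EF_Roofing = 15+8 = 23
ES_Electrical rough-in = max(EF_Foundation=16, EF_Roofing=23) = 23; EF_Electrical rough-in = 23+14 = 37
Expected project duration μ = 37 hours. Critical path: Excavation → Framing → Roofing → Electrical rough-in.

37 hours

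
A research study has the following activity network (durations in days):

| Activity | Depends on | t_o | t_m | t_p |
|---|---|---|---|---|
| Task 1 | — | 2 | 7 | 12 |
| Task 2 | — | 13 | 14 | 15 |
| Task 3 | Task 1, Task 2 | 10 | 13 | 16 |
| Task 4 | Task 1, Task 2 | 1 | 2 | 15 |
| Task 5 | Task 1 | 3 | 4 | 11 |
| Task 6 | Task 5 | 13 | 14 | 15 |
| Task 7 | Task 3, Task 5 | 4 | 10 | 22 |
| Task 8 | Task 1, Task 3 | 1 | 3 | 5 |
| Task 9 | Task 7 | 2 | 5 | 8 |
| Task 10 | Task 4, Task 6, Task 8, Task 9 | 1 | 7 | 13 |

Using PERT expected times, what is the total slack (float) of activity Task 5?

te_Task 1 = (2 + 4·7 + 12)/6 = 42/6 = 7
te_Task 2 = (13 + 4·14 + 15)/6 = 84/6 = 14
te_Task 3 = (10 + 4·13 + 16)/6 = 78/6 = 13
te_Task 4 = (1 + 4·2 + 15)/6 = 24/6 = 4
te_Task 5 = (3 + 4·4 + 11)/6 = 30/6 = 5
te_Task 6 = (13 + 4·14 + 15)/6 = 84/6 = 14
te_Task 7 = (4 + 4·10 + 22)/6 = 66/6 = 11
te_Task 8 = (1 + 4·3 + 5)/6 = 18/6 = 3
te_Task 9 = (2 + 4·5 + 8)/6 = 30/6 = 5
te_Task 10 = (1 + 4·7 + 13)/6 = 42/6 = 7

Forward pass:
ES_Task 1 = 0; EF_Task 1 = 7
ES_Task 2 = 0; EF_Task 2 = 14
ES_Task 3 = max(EF_Task 1=7, EF_Task 2=14) = 14; EF_Task 3 = 14+13 = 27
ES_Task 4 = max(EF_Task 1=7, EF_Task 2=14) = 14; EF_Task 4 = 14+4 = 18
ES_Task 5 = 7; EF_Task 5 = 7+5 = 12
ES_Task 6 = 12; EF_Task 6 = 12+14 = 26
ES_Task 7 = max(EF_Task 3=27, EF_Task 5=12) = 27; EF_Task 7 = 27+11 = 38
ES_Task 8 = max(EF_Task 1=7, EF_Task 3=27) = 27; EF_Task 8 = 27+3 = 30
ES_Task 9 = 38; EF_Task 9 = 38+5 = 43
ES_Task 10 = max(EF_Task 4=18, EF_Task 6=26, EF_Task 8=30, EF_Task 9=43) = 43; EF_Task 10 = 43+7 = 50
Expected project duration μ = 50 days. Critical path: Task 2 → Task 3 → Task 7 → Task 9 → Task 10.

Backward pass:
LF_Task 10 = 50; LS_Task 10 = 50−7 = 43
LF_Task 9 = LS_Task 10 = 43; LS_Task 9 = 43−5 = 38
LF_Task 8 = LS_Task 10 = 43; LS_Task 8 = 43−3 = 40
LF_Task 7 = LS_Task 9 = 38; LS_Task 7 = 38−11 = 27
LF_Task 6 = LS_Task 10 = 43; LS_Task 6 = 43−14 = 29
LF_Task 5 = min(LS_Task 6=29, LS_Task 7=27) = 27; LS_Task 5 = 27−5 = 22
LF_Task 4 = LS_Task 10 = 43; LS_Task 4 = 43−4 = 39
LF_Task 3 = min(LS_Task 7=27, LS_Task 8=40) = 27; LS_Task 3 = 27−13 = 14
LF_Task 2 = min(LS_Task 3=14, LS_Task 4=39) = 14; LS_Task 2 = 14−14 = 0
LF_Task 1 = min(LS_Task 3=14, LS_Task 4=39, LS_Task 5=22, LS_Task 8=40) = 14; LS_Task 1 = 14−7 = 7
Slack_Task 5 = LS_Task 5 − ES_Task 5 = 22 − 7 = 15

15 days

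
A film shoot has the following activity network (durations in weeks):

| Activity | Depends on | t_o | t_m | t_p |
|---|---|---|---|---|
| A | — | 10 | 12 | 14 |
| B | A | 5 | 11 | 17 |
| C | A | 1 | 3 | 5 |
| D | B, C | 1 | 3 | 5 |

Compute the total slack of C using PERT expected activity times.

8 weeks

te_A = (10 + 4·12 + 14)/6 = 72/6 = 12
te_B = (5 + 4·11 + 17)/6 = 66/6 = 11
te_C = (1 + 4·3 + 5)/6 = 18/6 = 3
te_D = (1 + 4·3 + 5)/6 = 18/6 = 3

Forward pass:
ES_A = 0; EF_A = 12
ES_B = 12; EF_B = 12+11 = 23
ES_C = 12; EF_C = 12+3 = 15
ES_D = max(EF_B=23, EF_C=15) = 23; EF_D = 23+3 = 26
Expected project duration μ = 26 weeks. Critical path: A → B → D.

Backward pass:
LF_D = 26; LS_D = 26−3 = 23
LF_C = LS_D = 23; LS_C = 23−3 = 20
LF_B = LS_D = 23; LS_B = 23−11 = 12
LF_A = min(LS_B=12, LS_C=20) = 12; LS_A = 12−12 = 0
Slack_C = LS_C − ES_C = 20 − 12 = 8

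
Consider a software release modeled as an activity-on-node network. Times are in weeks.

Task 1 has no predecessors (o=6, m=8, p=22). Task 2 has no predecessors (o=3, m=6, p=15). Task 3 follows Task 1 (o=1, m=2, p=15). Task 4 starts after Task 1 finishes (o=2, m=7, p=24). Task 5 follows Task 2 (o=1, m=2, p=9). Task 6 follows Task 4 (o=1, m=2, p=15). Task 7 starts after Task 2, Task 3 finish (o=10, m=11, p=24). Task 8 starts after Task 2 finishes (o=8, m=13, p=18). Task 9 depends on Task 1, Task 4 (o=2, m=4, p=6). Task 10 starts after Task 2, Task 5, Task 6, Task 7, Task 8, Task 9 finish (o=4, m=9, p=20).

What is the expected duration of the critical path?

te_Task 1 = (6 + 4·8 + 22)/6 = 60/6 = 10
te_Task 2 = (3 + 4·6 + 15)/6 = 42/6 = 7
te_Task 3 = (1 + 4·2 + 15)/6 = 24/6 = 4
te_Task 4 = (2 + 4·7 + 24)/6 = 54/6 = 9
te_Task 5 = (1 + 4·2 + 9)/6 = 18/6 = 3
te_Task 6 = (1 + 4·2 + 15)/6 = 24/6 = 4
te_Task 7 = (10 + 4·11 + 24)/6 = 78/6 = 13
te_Task 8 = (8 + 4·13 + 18)/6 = 78/6 = 13
te_Task 9 = (2 + 4·4 + 6)/6 = 24/6 = 4
te_Task 10 = (4 + 4·9 + 20)/6 = 60/6 = 10

Forward pass:
ES_Task 1 = 0; EF_Task 1 = 10
ES_Task 2 = 0; EF_Task 2 = 7
ES_Task 3 = 10; EF_Task 3 = 10+4 = 14
ES_Task 4 = 10; EF_Task 4 = 10+9 = 19
ES_Task 5 = 7; EF_Task 5 = 7+3 = 10
ES_Task 6 = 19; EF_Task 6 = 19+4 = 23
ES_Task 7 = max(EF_Task 2=7, EF_Task 3=14) = 14; EF_Task 7 = 14+13 = 27
ES_Task 8 = 7; EF_Task 8 = 7+13 = 20
ES_Task 9 = max(EF_Task 1=10, EF_Task 4=19) = 19; EF_Task 9 = 19+4 = 23
ES_Task 10 = max(EF_Task 2=7, EF_Task 5=10, EF_Task 6=23, EF_Task 7=27, EF_Task 8=20, EF_Task 9=23) = 27; EF_Task 10 = 27+10 = 37
Expected project duration μ = 37 weeks. Critical path: Task 1 → Task 3 → Task 7 → Task 10.

37 weeks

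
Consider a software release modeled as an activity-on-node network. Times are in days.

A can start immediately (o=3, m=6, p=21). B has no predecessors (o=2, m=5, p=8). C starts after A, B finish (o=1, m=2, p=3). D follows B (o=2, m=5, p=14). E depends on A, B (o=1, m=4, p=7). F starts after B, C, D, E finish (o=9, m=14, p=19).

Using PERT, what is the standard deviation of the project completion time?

te_A = (3 + 4·6 + 21)/6 = 48/6 = 8; σ²_A = ((21−3)/6)² = 9.000
te_B = (2 + 4·5 + 8)/6 = 30/6 = 5; σ²_B = ((8−2)/6)² = 1.000
te_C = (1 + 4·2 + 3)/6 = 12/6 = 2; σ²_C = ((3−1)/6)² = 0.111
te_D = (2 + 4·5 + 14)/6 = 36/6 = 6; σ²_D = ((14−2)/6)² = 4.000
te_E = (1 + 4·4 + 7)/6 = 24/6 = 4; σ²_E = ((7−1)/6)² = 1.000
te_F = (9 + 4·14 + 19)/6 = 84/6 = 14; σ²_F = ((19−9)/6)² = 2.778

Forward pass:
ES_A = 0; EF_A = 8
ES_B = 0; EF_B = 5
ES_C = max(EF_A=8, EF_B=5) = 8; EF_C = 8+2 = 10
ES_D = 5; EF_D = 5+6 = 11
ES_E = max(EF_A=8, EF_B=5) = 8; EF_E = 8+4 = 12
ES_F = max(EF_B=5, EF_C=10, EF_D=11, EF_E=12) = 12; EF_F = 12+14 = 26
Expected project duration μ = 26 days. Critical path: A → E → F.

Variance along critical path = 9.000 + 1.000 + 2.778 = 12.778
σ = √12.778 = 3.575 days

3.57 days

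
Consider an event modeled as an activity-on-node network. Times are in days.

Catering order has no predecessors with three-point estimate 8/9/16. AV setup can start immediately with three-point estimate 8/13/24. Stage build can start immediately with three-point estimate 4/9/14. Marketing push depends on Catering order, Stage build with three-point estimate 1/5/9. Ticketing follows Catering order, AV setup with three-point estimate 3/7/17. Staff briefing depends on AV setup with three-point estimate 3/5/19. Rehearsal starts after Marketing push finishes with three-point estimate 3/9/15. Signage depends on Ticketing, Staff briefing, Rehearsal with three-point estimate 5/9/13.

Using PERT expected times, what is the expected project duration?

33 days

te_Catering order = (8 + 4·9 + 16)/6 = 60/6 = 10
te_AV setup = (8 + 4·13 + 24)/6 = 84/6 = 14
te_Stage build = (4 + 4·9 + 14)/6 = 54/6 = 9
te_Marketing push = (1 + 4·5 + 9)/6 = 30/6 = 5
te_Ticketing = (3 + 4·7 + 17)/6 = 48/6 = 8
te_Staff briefing = (3 + 4·5 + 19)/6 = 42/6 = 7
te_Rehearsal = (3 + 4·9 + 15)/6 = 54/6 = 9
te_Signage = (5 + 4·9 + 13)/6 = 54/6 = 9

Forward pass:
ES_Catering order = 0; EF_Catering order = 10
ES_AV setup = 0; EF_AV setup = 14
ES_Stage build = 0; EF_Stage build = 9
ES_Marketing push = max(EF_Catering order=10, EF_Stage build=9) = 10; EF_Marketing push = 10+5 = 15
ES_Ticketing = max(EF_Catering order=10, EF_AV setup=14) = 14; EF_Ticketing = 14+8 = 22
ES_Staff briefing = 14; EF_Staff briefing = 14+7 = 21
ES_Rehearsal = 15; EF_Rehearsal = 15+9 = 24
ES_Signage = max(EF_Ticketing=22, EF_Staff briefing=21, EF_Rehearsal=24) = 24; EF_Signage = 24+9 = 33
Expected project duration μ = 33 days. Critical path: Catering order → Marketing push → Rehearsal → Signage.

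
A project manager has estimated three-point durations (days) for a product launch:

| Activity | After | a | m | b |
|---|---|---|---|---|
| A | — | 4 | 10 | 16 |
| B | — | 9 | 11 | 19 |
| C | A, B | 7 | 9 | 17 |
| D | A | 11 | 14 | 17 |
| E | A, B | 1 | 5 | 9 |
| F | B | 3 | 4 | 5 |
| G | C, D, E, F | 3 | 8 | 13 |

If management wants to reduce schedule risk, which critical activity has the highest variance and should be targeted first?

te_A = (4 + 4·10 + 16)/6 = 60/6 = 10; σ²_A = ((16−4)/6)² = 4.000
te_B = (9 + 4·11 + 19)/6 = 72/6 = 12; σ²_B = ((19−9)/6)² = 2.778
te_C = (7 + 4·9 + 17)/6 = 60/6 = 10; σ²_C = ((17−7)/6)² = 2.778
te_D = (11 + 4·14 + 17)/6 = 84/6 = 14; σ²_D = ((17−11)/6)² = 1.000
te_E = (1 + 4·5 + 9)/6 = 30/6 = 5; σ²_E = ((9−1)/6)² = 1.778
te_F = (3 + 4·4 + 5)/6 = 24/6 = 4; σ²_F = ((5−3)/6)² = 0.111
te_G = (3 + 4·8 + 13)/6 = 48/6 = 8; σ²_G = ((13−3)/6)² = 2.778

Forward pass:
ES_A = 0; EF_A = 10
ES_B = 0; EF_B = 12
ES_C = max(EF_A=10, EF_B=12) = 12; EF_C = 12+10 = 22
ES_D = 10; EF_D = 10+14 = 24
ES_E = max(EF_A=10, EF_B=12) = 12; EF_E = 12+5 = 17
ES_F = 12; EF_F = 12+4 = 16
ES_G = max(EF_C=22, EF_D=24, EF_E=17, EF_F=16) = 24; EF_G = 24+8 = 32
Expected project duration μ = 32 days. Critical path: A → D → G.

Variances on critical path: σ²_A=4.000, σ²_D=1.000, σ²_G=2.778.
Largest is σ²_A = 4.000.

A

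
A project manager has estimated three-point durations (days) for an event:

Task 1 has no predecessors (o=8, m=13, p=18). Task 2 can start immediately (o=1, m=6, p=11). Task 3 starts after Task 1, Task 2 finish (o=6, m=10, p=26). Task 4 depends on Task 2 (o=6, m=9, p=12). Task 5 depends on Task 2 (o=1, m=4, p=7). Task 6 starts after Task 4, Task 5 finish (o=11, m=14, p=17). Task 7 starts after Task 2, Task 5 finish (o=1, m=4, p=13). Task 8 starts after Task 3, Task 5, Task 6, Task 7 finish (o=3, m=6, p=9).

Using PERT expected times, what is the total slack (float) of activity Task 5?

te_Task 1 = (8 + 4·13 + 18)/6 = 78/6 = 13
te_Task 2 = (1 + 4·6 + 11)/6 = 36/6 = 6
te_Task 3 = (6 + 4·10 + 26)/6 = 72/6 = 12
te_Task 4 = (6 + 4·9 + 12)/6 = 54/6 = 9
te_Task 5 = (1 + 4·4 + 7)/6 = 24/6 = 4
te_Task 6 = (11 + 4·14 + 17)/6 = 84/6 = 14
te_Task 7 = (1 + 4·4 + 13)/6 = 30/6 = 5
te_Task 8 = (3 + 4·6 + 9)/6 = 36/6 = 6

Forward pass:
ES_Task 1 = 0; EF_Task 1 = 13
ES_Task 2 = 0; EF_Task 2 = 6
ES_Task 3 = max(EF_Task 1=13, EF_Task 2=6) = 13; EF_Task 3 = 13+12 = 25
ES_Task 4 = 6; EF_Task 4 = 6+9 = 15
ES_Task 5 = 6; EF_Task 5 = 6+4 = 10
ES_Task 6 = max(EF_Task 4=15, EF_Task 5=10) = 15; EF_Task 6 = 15+14 = 29
ES_Task 7 = max(EF_Task 2=6, EF_Task 5=10) = 10; EF_Task 7 = 10+5 = 15
ES_Task 8 = max(EF_Task 3=25, EF_Task 5=10, EF_Task 6=29, EF_Task 7=15) = 29; EF_Task 8 = 29+6 = 35
Expected project duration μ = 35 days. Critical path: Task 2 → Task 4 → Task 6 → Task 8.

Backward pass:
LF_Task 8 = 35; LS_Task 8 = 35−6 = 29
LF_Task 7 = LS_Task 8 = 29; LS_Task 7 = 29−5 = 24
LF_Task 6 = LS_Task 8 = 29; LS_Task 6 = 29−14 = 15
LF_Task 5 = min(LS_Task 6=15, LS_Task 7=24, LS_Task 8=29) = 15; LS_Task 5 = 15−4 = 11
LF_Task 4 = LS_Task 6 = 15; LS_Task 4 = 15−9 = 6
LF_Task 3 = LS_Task 8 = 29; LS_Task 3 = 29−12 = 17
LF_Task 2 = min(LS_Task 3=17, LS_Task 4=6, LS_Task 5=11, LS_Task 7=24) = 6; LS_Task 2 = 6−6 = 0
LF_Task 1 = LS_Task 3 = 17; LS_Task 1 = 17−13 = 4
Slack_Task 5 = LS_Task 5 − ES_Task 5 = 11 − 6 = 5

5 days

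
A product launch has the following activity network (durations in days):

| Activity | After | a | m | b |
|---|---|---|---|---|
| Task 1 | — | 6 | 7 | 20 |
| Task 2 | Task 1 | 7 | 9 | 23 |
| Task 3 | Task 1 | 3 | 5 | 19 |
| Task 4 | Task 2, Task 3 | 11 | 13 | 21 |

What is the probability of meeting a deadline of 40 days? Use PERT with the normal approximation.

0.937

te_Task 1 = (6 + 4·7 + 20)/6 = 54/6 = 9; σ²_Task 1 = ((20−6)/6)² = 5.444
te_Task 2 = (7 + 4·9 + 23)/6 = 66/6 = 11; σ²_Task 2 = ((23−7)/6)² = 7.111
te_Task 3 = (3 + 4·5 + 19)/6 = 42/6 = 7; σ²_Task 3 = ((19−3)/6)² = 7.111
te_Task 4 = (11 + 4·13 + 21)/6 = 84/6 = 14; σ²_Task 4 = ((21−11)/6)² = 2.778

Forward pass:
ES_Task 1 = 0; EF_Task 1 = 9
ES_Task 2 = 9; EF_Task 2 = 9+11 = 20
ES_Task 3 = 9; EF_Task 3 = 9+7 = 16
ES_Task 4 = max(EF_Task 2=20, EF_Task 3=16) = 20; EF_Task 4 = 20+14 = 34
Expected project duration μ = 34 days. Critical path: Task 1 → Task 2 → Task 4.

Variance along critical path = 5.444 + 7.111 + 2.778 = 15.333; σ = √15.333 = 3.916 days.
Z = (40 − 34) / 3.916 = 1.532
P(T ≤ 40) = Φ(1.532) ≈ 0.937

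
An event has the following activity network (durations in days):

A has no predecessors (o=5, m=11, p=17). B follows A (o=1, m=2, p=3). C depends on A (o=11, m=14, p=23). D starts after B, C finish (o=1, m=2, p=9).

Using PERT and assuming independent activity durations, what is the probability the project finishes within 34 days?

0.945

te_A = (5 + 4·11 + 17)/6 = 66/6 = 11; σ²_A = ((17−5)/6)² = 4.000
te_B = (1 + 4·2 + 3)/6 = 12/6 = 2; σ²_B = ((3−1)/6)² = 0.111
te_C = (11 + 4·14 + 23)/6 = 90/6 = 15; σ²_C = ((23−11)/6)² = 4.000
te_D = (1 + 4·2 + 9)/6 = 18/6 = 3; σ²_D = ((9−1)/6)² = 1.778

Forward pass:
ES_A = 0; EF_A = 11
ES_B = 11; EF_B = 11+2 = 13
ES_C = 11; EF_C = 11+15 = 26
ES_D = max(EF_B=13, EF_C=26) = 26; EF_D = 26+3 = 29
Expected project duration μ = 29 days. Critical path: A → C → D.

Variance along critical path = 4.000 + 4.000 + 1.778 = 9.778; σ = √9.778 = 3.127 days.
Z = (34 − 29) / 3.127 = 1.599
P(T ≤ 34) = Φ(1.599) ≈ 0.945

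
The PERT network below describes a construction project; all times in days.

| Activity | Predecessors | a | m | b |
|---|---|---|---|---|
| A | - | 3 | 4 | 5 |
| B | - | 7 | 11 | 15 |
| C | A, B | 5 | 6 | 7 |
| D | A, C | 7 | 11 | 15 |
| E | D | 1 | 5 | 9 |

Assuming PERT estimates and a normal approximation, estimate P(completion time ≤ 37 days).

0.957

te_A = (3 + 4·4 + 5)/6 = 24/6 = 4; σ²_A = ((5−3)/6)² = 0.111
te_B = (7 + 4·11 + 15)/6 = 66/6 = 11; σ²_B = ((15−7)/6)² = 1.778
te_C = (5 + 4·6 + 7)/6 = 36/6 = 6; σ²_C = ((7−5)/6)² = 0.111
te_D = (7 + 4·11 + 15)/6 = 66/6 = 11; σ²_D = ((15−7)/6)² = 1.778
te_E = (1 + 4·5 + 9)/6 = 30/6 = 5; σ²_E = ((9−1)/6)² = 1.778

Forward pass:
ES_A = 0; EF_A = 4
ES_B = 0; EF_B = 11
ES_C = max(EF_A=4, EF_B=11) = 11; EF_C = 11+6 = 17
ES_D = max(EF_A=4, EF_C=17) = 17; EF_D = 17+11 = 28
ES_E = 28; EF_E = 28+5 = 33
Expected project duration μ = 33 days. Critical path: B → C → D → E.

Variance along critical path = 1.778 + 0.111 + 1.778 + 1.778 = 5.444; σ = √5.444 = 2.333 days.
Z = (37 − 33) / 2.333 = 1.714
P(T ≤ 37) = Φ(1.714) ≈ 0.957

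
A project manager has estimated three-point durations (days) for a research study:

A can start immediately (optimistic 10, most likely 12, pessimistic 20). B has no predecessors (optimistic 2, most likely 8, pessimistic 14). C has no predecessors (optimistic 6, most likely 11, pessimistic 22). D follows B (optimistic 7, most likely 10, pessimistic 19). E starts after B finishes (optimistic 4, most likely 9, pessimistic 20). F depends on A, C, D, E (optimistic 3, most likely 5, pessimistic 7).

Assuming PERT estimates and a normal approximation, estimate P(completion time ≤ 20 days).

0.084

te_A = (10 + 4·12 + 20)/6 = 78/6 = 13; σ²_A = ((20−10)/6)² = 2.778
te_B = (2 + 4·8 + 14)/6 = 48/6 = 8; σ²_B = ((14−2)/6)² = 4.000
te_C = (6 + 4·11 + 22)/6 = 72/6 = 12; σ²_C = ((22−6)/6)² = 7.111
te_D = (7 + 4·10 + 19)/6 = 66/6 = 11; σ²_D = ((19−7)/6)² = 4.000
te_E = (4 + 4·9 + 20)/6 = 60/6 = 10; σ²_E = ((20−4)/6)² = 7.111
te_F = (3 + 4·5 + 7)/6 = 30/6 = 5; σ²_F = ((7−3)/6)² = 0.444

Forward pass:
ES_A = 0; EF_A = 13
ES_B = 0; EF_B = 8
ES_C = 0; EF_C = 12
ES_D = 8; EF_D = 8+11 = 19
ES_E = 8; EF_E = 8+10 = 18
ES_F = max(EF_A=13, EF_C=12, EF_D=19, EF_E=18) = 19; EF_F = 19+5 = 24
Expected project duration μ = 24 days. Critical path: B → D → F.

Variance along critical path = 4.000 + 4.000 + 0.444 = 8.444; σ = √8.444 = 2.906 days.
Z = (20 − 24) / 2.906 = -1.376
P(T ≤ 20) = Φ(-1.376) ≈ 0.084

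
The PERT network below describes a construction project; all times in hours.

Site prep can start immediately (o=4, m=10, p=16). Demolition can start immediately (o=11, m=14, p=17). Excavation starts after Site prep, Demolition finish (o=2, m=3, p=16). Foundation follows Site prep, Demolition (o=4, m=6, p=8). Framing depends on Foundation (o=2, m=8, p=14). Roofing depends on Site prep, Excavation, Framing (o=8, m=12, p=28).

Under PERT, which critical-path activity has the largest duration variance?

te_Site prep = (4 + 4·10 + 16)/6 = 60/6 = 10; σ²_Site prep = ((16−4)/6)² = 4.000
te_Demolition = (11 + 4·14 + 17)/6 = 84/6 = 14; σ²_Demolition = ((17−11)/6)² = 1.000
te_Excavation = (2 + 4·3 + 16)/6 = 30/6 = 5; σ²_Excavation = ((16−2)/6)² = 5.444
te_Foundation = (4 + 4·6 + 8)/6 = 36/6 = 6; σ²_Foundation = ((8−4)/6)² = 0.444
te_Framing = (2 + 4·8 + 14)/6 = 48/6 = 8; σ²_Framing = ((14−2)/6)² = 4.000
te_Roofing = (8 + 4·12 + 28)/6 = 84/6 = 14; σ²_Roofing = ((28−8)/6)² = 11.111

Forward pass:
ES_Site prep = 0; EF_Site prep = 10
ES_Demolition = 0; EF_Demolition = 14
ES_Excavation = max(EF_Site prep=10, EF_Demolition=14) = 14; EF_Excavation = 14+5 = 19
ES_Foundation = max(EF_Site prep=10, EF_Demolition=14) = 14; EF_Foundation = 14+6 = 20
ES_Framing = 20; EF_Framing = 20+8 = 28
ES_Roofing = max(EF_Site prep=10, EF_Excavation=19, EF_Framing=28) = 28; EF_Roofing = 28+14 = 42
Expected project duration μ = 42 hours. Critical path: Demolition → Foundation → Framing → Roofing.

Variances on critical path: σ²_Demolition=1.000, σ²_Foundation=0.444, σ²_Framing=4.000, σ²_Roofing=11.111.
Largest is σ²_Roofing = 11.111.

Roofing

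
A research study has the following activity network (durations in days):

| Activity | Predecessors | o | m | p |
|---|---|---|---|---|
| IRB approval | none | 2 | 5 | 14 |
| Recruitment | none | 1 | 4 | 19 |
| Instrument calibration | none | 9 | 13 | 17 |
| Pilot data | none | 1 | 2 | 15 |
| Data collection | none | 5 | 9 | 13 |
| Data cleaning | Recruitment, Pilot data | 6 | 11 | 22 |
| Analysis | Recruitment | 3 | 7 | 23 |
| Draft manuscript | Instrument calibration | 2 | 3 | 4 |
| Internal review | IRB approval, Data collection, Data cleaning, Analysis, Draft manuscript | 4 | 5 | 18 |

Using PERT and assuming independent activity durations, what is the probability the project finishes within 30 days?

0.859

te_IRB approval = (2 + 4·5 + 14)/6 = 36/6 = 6; σ²_IRB approval = ((14−2)/6)² = 4.000
te_Recruitment = (1 + 4·4 + 19)/6 = 36/6 = 6; σ²_Recruitment = ((19−1)/6)² = 9.000
te_Instrument calibration = (9 + 4·13 + 17)/6 = 78/6 = 13; σ²_Instrument calibration = ((17−9)/6)² = 1.778
te_Pilot data = (1 + 4·2 + 15)/6 = 24/6 = 4; σ²_Pilot data = ((15−1)/6)² = 5.444
te_Data collection = (5 + 4·9 + 13)/6 = 54/6 = 9; σ²_Data collection = ((13−5)/6)² = 1.778
te_Data cleaning = (6 + 4·11 + 22)/6 = 72/6 = 12; σ²_Data cleaning = ((22−6)/6)² = 7.111
te_Analysis = (3 + 4·7 + 23)/6 = 54/6 = 9; σ²_Analysis = ((23−3)/6)² = 11.111
te_Draft manuscript = (2 + 4·3 + 4)/6 = 18/6 = 3; σ²_Draft manuscript = ((4−2)/6)² = 0.111
te_Internal review = (4 + 4·5 + 18)/6 = 42/6 = 7; σ²_Internal review = ((18−4)/6)² = 5.444

Forward pass:
ES_IRB approval = 0; EF_IRB approval = 6
ES_Recruitment = 0; EF_Recruitment = 6
ES_Instrument calibration = 0; EF_Instrument calibration = 13
ES_Pilot data = 0; EF_Pilot data = 4
ES_Data collection = 0; EF_Data collection = 9
ES_Data cleaning = max(EF_Recruitment=6, EF_Pilot data=4) = 6; EF_Data cleaning = 6+12 = 18
ES_Analysis = 6; EF_Analysis = 6+9 = 15
ES_Draft manuscript = 13; EF_Draft manuscript = 13+3 = 16
ES_Internal review = max(EF_IRB approval=6, EF_Data collection=9, EF_Data cleaning=18, EF_Analysis=15, EF_Draft manuscript=16) = 18; EF_Internal review = 18+7 = 25
Expected project duration μ = 25 days. Critical path: Recruitment → Data cleaning → Internal review.

Variance along critical path = 9.000 + 7.111 + 5.444 = 21.556; σ = √21.556 = 4.643 days.
Z = (30 − 25) / 4.643 = 1.077
P(T ≤ 30) = Φ(1.077) ≈ 0.859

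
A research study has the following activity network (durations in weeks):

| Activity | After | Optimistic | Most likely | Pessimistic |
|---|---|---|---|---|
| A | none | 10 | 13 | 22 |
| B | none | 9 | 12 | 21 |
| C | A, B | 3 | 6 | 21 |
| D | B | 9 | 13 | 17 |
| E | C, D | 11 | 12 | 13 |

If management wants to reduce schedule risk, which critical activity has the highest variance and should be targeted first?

B

te_A = (10 + 4·13 + 22)/6 = 84/6 = 14; σ²_A = ((22−10)/6)² = 4.000
te_B = (9 + 4·12 + 21)/6 = 78/6 = 13; σ²_B = ((21−9)/6)² = 4.000
te_C = (3 + 4·6 + 21)/6 = 48/6 = 8; σ²_C = ((21−3)/6)² = 9.000
te_D = (9 + 4·13 + 17)/6 = 78/6 = 13; σ²_D = ((17−9)/6)² = 1.778
te_E = (11 + 4·12 + 13)/6 = 72/6 = 12; σ²_E = ((13−11)/6)² = 0.111

Forward pass:
ES_A = 0; EF_A = 14
ES_B = 0; EF_B = 13
ES_C = max(EF_A=14, EF_B=13) = 14; EF_C = 14+8 = 22
ES_D = 13; EF_D = 13+13 = 26
ES_E = max(EF_C=22, EF_D=26) = 26; EF_E = 26+12 = 38
Expected project duration μ = 38 weeks. Critical path: B → D → E.

Variances on critical path: σ²_B=4.000, σ²_D=1.778, σ²_E=0.111.
Largest is σ²_B = 4.000.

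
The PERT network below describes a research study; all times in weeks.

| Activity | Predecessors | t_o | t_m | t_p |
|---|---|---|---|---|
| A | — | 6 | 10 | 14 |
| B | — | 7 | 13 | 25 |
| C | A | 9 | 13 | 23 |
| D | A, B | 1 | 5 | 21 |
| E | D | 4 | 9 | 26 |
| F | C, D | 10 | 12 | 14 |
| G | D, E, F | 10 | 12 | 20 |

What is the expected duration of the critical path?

49 weeks

te_A = (6 + 4·10 + 14)/6 = 60/6 = 10
te_B = (7 + 4·13 + 25)/6 = 84/6 = 14
te_C = (9 + 4·13 + 23)/6 = 84/6 = 14
te_D = (1 + 4·5 + 21)/6 = 42/6 = 7
te_E = (4 + 4·9 + 26)/6 = 66/6 = 11
te_F = (10 + 4·12 + 14)/6 = 72/6 = 12
te_G = (10 + 4·12 + 20)/6 = 78/6 = 13

Forward pass:
ES_A = 0; EF_A = 10
ES_B = 0; EF_B = 14
ES_C = 10; EF_C = 10+14 = 24
ES_D = max(EF_A=10, EF_B=14) = 14; EF_D = 14+7 = 21
ES_E = 21; EF_E = 21+11 = 32
ES_F = max(EF_C=24, EF_D=21) = 24; EF_F = 24+12 = 36
ES_G = max(EF_D=21, EF_E=32, EF_F=36) = 36; EF_G = 36+13 = 49
Expected project duration μ = 49 weeks. Critical path: A → C → F → G.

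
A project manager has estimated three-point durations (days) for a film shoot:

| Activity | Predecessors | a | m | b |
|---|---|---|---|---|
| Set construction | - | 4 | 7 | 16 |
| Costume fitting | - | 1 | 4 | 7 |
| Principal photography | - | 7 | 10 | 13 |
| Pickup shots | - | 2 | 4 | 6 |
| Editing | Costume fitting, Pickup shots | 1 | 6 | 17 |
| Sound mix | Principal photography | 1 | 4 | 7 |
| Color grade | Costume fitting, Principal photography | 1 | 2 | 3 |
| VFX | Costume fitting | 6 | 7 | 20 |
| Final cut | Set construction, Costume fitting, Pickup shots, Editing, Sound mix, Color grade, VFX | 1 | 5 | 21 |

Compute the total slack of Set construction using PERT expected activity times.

te_Set construction = (4 + 4·7 + 16)/6 = 48/6 = 8
te_Costume fitting = (1 + 4·4 + 7)/6 = 24/6 = 4
te_Principal photography = (7 + 4·10 + 13)/6 = 60/6 = 10
te_Pickup shots = (2 + 4·4 + 6)/6 = 24/6 = 4
te_Editing = (1 + 4·6 + 17)/6 = 42/6 = 7
te_Sound mix = (1 + 4·4 + 7)/6 = 24/6 = 4
te_Color grade = (1 + 4·2 + 3)/6 = 12/6 = 2
te_VFX = (6 + 4·7 + 20)/6 = 54/6 = 9
te_Final cut = (1 + 4·5 + 21)/6 = 42/6 = 7

Forward pass:
ES_Set construction = 0; EF_Set construction = 8
ES_Costume fitting = 0; EF_Costume fitting = 4
ES_Principal photography = 0; EF_Principal photography = 10
ES_Pickup shots = 0; EF_Pickup shots = 4
ES_Editing = max(EF_Costume fitting=4, EF_Pickup shots=4) = 4; EF_Editing = 4+7 = 11
ES_Sound mix = 10; EF_Sound mix = 10+4 = 14
ES_Color grade = max(EF_Costume fitting=4, EF_Principal photography=10) = 10; EF_Color grade = 10+2 = 12
ES_VFX = 4; EF_VFX = 4+9 = 13
ES_Final cut = max(EF_Set construction=8, EF_Costume fitting=4, EF_Pickup shots=4, EF_Editing=11, EF_Sound mix=14, EF_Color grade=12, EF_VFX=13) = 14; EF_Final cut = 14+7 = 21
Expected project duration μ = 21 days. Critical path: Principal photography → Sound mix → Final cut.

Backward pass:
LF_Final cut = 21; LS_Final cut = 21−7 = 14
LF_VFX = LS_Final cut = 14; LS_VFX = 14−9 = 5
LF_Color grade = LS_Final cut = 14; LS_Color grade = 14−2 = 12
LF_Sound mix = LS_Final cut = 14; LS_Sound mix = 14−4 = 10
LF_Editing = LS_Final cut = 14; LS_Editing = 14−7 = 7
LF_Pickup shots = min(LS_Editing=7, LS_Final cut=14) = 7; LS_Pickup shots = 7−4 = 3
LF_Principal photography = min(LS_Sound mix=10, LS_Color grade=12) = 10; LS_Principal photography = 10−10 = 0
LF_Costume fitting = min(LS_Editing=7, LS_Color grade=12, LS_VFX=5, LS_Final cut=14) = 5; LS_Costume fitting = 5−4 = 1
LF_Set construction = LS_Final cut = 14; LS_Set construction = 14−8 = 6
Slack_Set construction = LS_Set construction − ES_Set construction = 6 − 0 = 6

6 days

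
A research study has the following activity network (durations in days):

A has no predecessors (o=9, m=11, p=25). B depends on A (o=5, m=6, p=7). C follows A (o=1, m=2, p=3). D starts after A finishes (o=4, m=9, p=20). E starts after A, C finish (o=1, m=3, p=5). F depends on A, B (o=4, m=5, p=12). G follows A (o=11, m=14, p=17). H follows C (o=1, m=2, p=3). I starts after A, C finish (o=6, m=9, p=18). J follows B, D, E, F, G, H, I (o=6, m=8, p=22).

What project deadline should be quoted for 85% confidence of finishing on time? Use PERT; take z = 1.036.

te_A = (9 + 4·11 + 25)/6 = 78/6 = 13; σ²_A = ((25−9)/6)² = 7.111
te_B = (5 + 4·6 + 7)/6 = 36/6 = 6; σ²_B = ((7−5)/6)² = 0.111
te_C = (1 + 4·2 + 3)/6 = 12/6 = 2; σ²_C = ((3−1)/6)² = 0.111
te_D = (4 + 4·9 + 20)/6 = 60/6 = 10; σ²_D = ((20−4)/6)² = 7.111
te_E = (1 + 4·3 + 5)/6 = 18/6 = 3; σ²_E = ((5−1)/6)² = 0.444
te_F = (4 + 4·5 + 12)/6 = 36/6 = 6; σ²_F = ((12−4)/6)² = 1.778
te_G = (11 + 4·14 + 17)/6 = 84/6 = 14; σ²_G = ((17−11)/6)² = 1.000
te_H = (1 + 4·2 + 3)/6 = 12/6 = 2; σ²_H = ((3−1)/6)² = 0.111
te_I = (6 + 4·9 + 18)/6 = 60/6 = 10; σ²_I = ((18−6)/6)² = 4.000
te_J = (6 + 4·8 + 22)/6 = 60/6 = 10; σ²_J = ((22−6)/6)² = 7.111

Forward pass:
ES_A = 0; EF_A = 13
ES_B = 13; EF_B = 13+6 = 19
ES_C = 13; EF_C = 13+2 = 15
ES_D = 13; EF_D = 13+10 = 23
ES_E = max(EF_A=13, EF_C=15) = 15; EF_E = 15+3 = 18
ES_F = max(EF_A=13, EF_B=19) = 19; EF_F = 19+6 = 25
ES_G = 13; EF_G = 13+14 = 27
ES_H = 15; EF_H = 15+2 = 17
ES_I = max(EF_A=13, EF_C=15) = 15; EF_I = 15+10 = 25
ES_J = max(EF_B=19, EF_D=23, EF_E=18, EF_F=25, EF_G=27, EF_H=17, EF_I=25) = 27; EF_J = 27+10 = 37
Expected project duration μ = 37 days. Critical path: A → G → J.

Variance along critical path = 7.111 + 1.000 + 7.111 = 15.222; σ = 3.902 days.
D = μ + z·σ = 37 + 1.036·3.902 = 41.0 days

41.0 days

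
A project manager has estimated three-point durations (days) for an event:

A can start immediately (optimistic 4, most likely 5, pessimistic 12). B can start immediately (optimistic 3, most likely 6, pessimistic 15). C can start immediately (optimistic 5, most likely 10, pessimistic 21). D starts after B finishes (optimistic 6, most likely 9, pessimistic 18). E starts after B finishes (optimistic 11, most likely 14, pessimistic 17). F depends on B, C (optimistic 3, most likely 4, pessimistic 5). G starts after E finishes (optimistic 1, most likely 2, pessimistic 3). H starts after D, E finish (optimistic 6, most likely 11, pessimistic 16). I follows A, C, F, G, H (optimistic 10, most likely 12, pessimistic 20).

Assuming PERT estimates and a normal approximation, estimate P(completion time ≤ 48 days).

te_A = (4 + 4·5 + 12)/6 = 36/6 = 6; σ²_A = ((12−4)/6)² = 1.778
te_B = (3 + 4·6 + 15)/6 = 42/6 = 7; σ²_B = ((15−3)/6)² = 4.000
te_C = (5 + 4·10 + 21)/6 = 66/6 = 11; σ²_C = ((21−5)/6)² = 7.111
te_D = (6 + 4·9 + 18)/6 = 60/6 = 10; σ²_D = ((18−6)/6)² = 4.000
te_E = (11 + 4·14 + 17)/6 = 84/6 = 14; σ²_E = ((17−11)/6)² = 1.000
te_F = (3 + 4·4 + 5)/6 = 24/6 = 4; σ²_F = ((5−3)/6)² = 0.111
te_G = (1 + 4·2 + 3)/6 = 12/6 = 2; σ²_G = ((3−1)/6)² = 0.111
te_H = (6 + 4·11 + 16)/6 = 66/6 = 11; σ²_H = ((16−6)/6)² = 2.778
te_I = (10 + 4·12 + 20)/6 = 78/6 = 13; σ²_I = ((20−10)/6)² = 2.778

Forward pass:
ES_A = 0; EF_A = 6
ES_B = 0; EF_B = 7
ES_C = 0; EF_C = 11
ES_D = 7; EF_D = 7+10 = 17
ES_E = 7; EF_E = 7+14 = 21
ES_F = max(EF_B=7, EF_C=11) = 11; EF_F = 11+4 = 15
ES_G = 21; EF_G = 21+2 = 23
ES_H = max(EF_D=17, EF_E=21) = 21; EF_H = 21+11 = 32
ES_I = max(EF_A=6, EF_C=11, EF_F=15, EF_G=23, EF_H=32) = 32; EF_I = 32+13 = 45
Expected project duration μ = 45 days. Critical path: B → E → H → I.

Variance along critical path = 4.000 + 1.000 + 2.778 + 2.778 = 10.556; σ = √10.556 = 3.249 days.
Z = (48 − 45) / 3.249 = 0.923
P(T ≤ 48) = Φ(0.923) ≈ 0.822

0.822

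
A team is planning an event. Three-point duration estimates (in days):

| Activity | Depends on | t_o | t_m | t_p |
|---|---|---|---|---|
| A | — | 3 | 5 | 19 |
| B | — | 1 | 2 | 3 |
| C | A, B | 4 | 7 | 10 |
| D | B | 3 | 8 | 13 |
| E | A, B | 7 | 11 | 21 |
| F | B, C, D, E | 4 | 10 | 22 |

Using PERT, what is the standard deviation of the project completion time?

4.64 days

te_A = (3 + 4·5 + 19)/6 = 42/6 = 7; σ²_A = ((19−3)/6)² = 7.111
te_B = (1 + 4·2 + 3)/6 = 12/6 = 2; σ²_B = ((3−1)/6)² = 0.111
te_C = (4 + 4·7 + 10)/6 = 42/6 = 7; σ²_C = ((10−4)/6)² = 1.000
te_D = (3 + 4·8 + 13)/6 = 48/6 = 8; σ²_D = ((13−3)/6)² = 2.778
te_E = (7 + 4·11 + 21)/6 = 72/6 = 12; σ²_E = ((21−7)/6)² = 5.444
te_F = (4 + 4·10 + 22)/6 = 66/6 = 11; σ²_F = ((22−4)/6)² = 9.000

Forward pass:
ES_A = 0; EF_A = 7
ES_B = 0; EF_B = 2
ES_C = max(EF_A=7, EF_B=2) = 7; EF_C = 7+7 = 14
ES_D = 2; EF_D = 2+8 = 10
ES_E = max(EF_A=7, EF_B=2) = 7; EF_E = 7+12 = 19
ES_F = max(EF_B=2, EF_C=14, EF_D=10, EF_E=19) = 19; EF_F = 19+11 = 30
Expected project duration μ = 30 days. Critical path: A → E → F.

Variance along critical path = 7.111 + 5.444 + 9.000 = 21.556
σ = √21.556 = 4.643 days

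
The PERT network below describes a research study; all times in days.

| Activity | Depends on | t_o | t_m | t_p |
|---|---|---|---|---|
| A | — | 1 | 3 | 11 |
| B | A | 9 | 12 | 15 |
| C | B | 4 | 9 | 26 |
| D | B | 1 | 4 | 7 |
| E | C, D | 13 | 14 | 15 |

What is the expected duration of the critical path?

41 days

te_A = (1 + 4·3 + 11)/6 = 24/6 = 4
te_B = (9 + 4·12 + 15)/6 = 72/6 = 12
te_C = (4 + 4·9 + 26)/6 = 66/6 = 11
te_D = (1 + 4·4 + 7)/6 = 24/6 = 4
te_E = (13 + 4·14 + 15)/6 = 84/6 = 14

Forward pass:
ES_A = 0; EF_A = 4
ES_B = 4; EF_B = 4+12 = 16
ES_C = 16; EF_C = 16+11 = 27
ES_D = 16; EF_D = 16+4 = 20
ES_E = max(EF_C=27, EF_D=20) = 27; EF_E = 27+14 = 41
Expected project duration μ = 41 days. Critical path: A → B → C → E.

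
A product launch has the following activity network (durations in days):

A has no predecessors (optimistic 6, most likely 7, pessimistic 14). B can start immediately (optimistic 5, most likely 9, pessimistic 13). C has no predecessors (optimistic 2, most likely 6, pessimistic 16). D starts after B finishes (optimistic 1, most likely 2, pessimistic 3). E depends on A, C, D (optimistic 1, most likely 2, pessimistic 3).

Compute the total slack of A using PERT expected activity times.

3 days

te_A = (6 + 4·7 + 14)/6 = 48/6 = 8
te_B = (5 + 4·9 + 13)/6 = 54/6 = 9
te_C = (2 + 4·6 + 16)/6 = 42/6 = 7
te_D = (1 + 4·2 + 3)/6 = 12/6 = 2
te_E = (1 + 4·2 + 3)/6 = 12/6 = 2

Forward pass:
ES_A = 0; EF_A = 8
ES_B = 0; EF_B = 9
ES_C = 0; EF_C = 7
ES_D = 9; EF_D = 9+2 = 11
ES_E = max(EF_A=8, EF_C=7, EF_D=11) = 11; EF_E = 11+2 = 13
Expected project duration μ = 13 days. Critical path: B → D → E.

Backward pass:
LF_E = 13; LS_E = 13−2 = 11
LF_D = LS_E = 11; LS_D = 11−2 = 9
LF_C = LS_E = 11; LS_C = 11−7 = 4
LF_B = LS_D = 9; LS_B = 9−9 = 0
LF_A = LS_E = 11; LS_A = 11−8 = 3
Slack_A = LS_A − ES_A = 3 − 0 = 3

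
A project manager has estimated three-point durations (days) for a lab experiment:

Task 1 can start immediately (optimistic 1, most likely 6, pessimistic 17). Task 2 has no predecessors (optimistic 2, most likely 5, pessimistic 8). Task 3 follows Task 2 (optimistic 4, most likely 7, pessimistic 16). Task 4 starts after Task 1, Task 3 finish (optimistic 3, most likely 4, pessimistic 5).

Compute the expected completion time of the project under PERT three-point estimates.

17 days

te_Task 1 = (1 + 4·6 + 17)/6 = 42/6 = 7
te_Task 2 = (2 + 4·5 + 8)/6 = 30/6 = 5
te_Task 3 = (4 + 4·7 + 16)/6 = 48/6 = 8
te_Task 4 = (3 + 4·4 + 5)/6 = 24/6 = 4

Forward pass:
ES_Task 1 = 0; EF_Task 1 = 7
ES_Task 2 = 0; EF_Task 2 = 5
ES_Task 3 = 5; EF_Task 3 = 5+8 = 13
ES_Task 4 = max(EF_Task 1=7, EF_Task 3=13) = 13; EF_Task 4 = 13+4 = 17
Expected project duration μ = 17 days. Critical path: Task 2 → Task 3 → Task 4.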